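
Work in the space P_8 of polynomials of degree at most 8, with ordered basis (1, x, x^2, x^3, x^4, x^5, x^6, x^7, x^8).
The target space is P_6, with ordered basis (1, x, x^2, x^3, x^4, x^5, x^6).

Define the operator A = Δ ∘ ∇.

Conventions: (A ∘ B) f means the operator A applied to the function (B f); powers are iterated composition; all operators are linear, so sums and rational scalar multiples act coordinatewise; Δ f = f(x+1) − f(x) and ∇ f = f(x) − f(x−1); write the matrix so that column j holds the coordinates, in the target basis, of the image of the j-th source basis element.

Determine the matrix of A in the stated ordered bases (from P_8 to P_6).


the matrix is [[0, 0, 2, 0, 2, 0, 2, 0, 2]; [0, 0, 0, 6, 0, 10, 0, 14, 0]; [0, 0, 0, 0, 12, 0, 30, 0, 56]; [0, 0, 0, 0, 0, 20, 0, 70, 0]; [0, 0, 0, 0, 0, 0, 30, 0, 140]; [0, 0, 0, 0, 0, 0, 0, 42, 0]; [0, 0, 0, 0, 0, 0, 0, 0, 56]] (rows listed top to bottom)

image of 1: 0
image of x: 0
image of x^2: 2
image of x^3: 6x
image of x^4: 12x^2 + 2
image of x^5: 20x^3 + 10x
image of x^6: 30x^4 + 30x^2 + 2
image of x^7: 42x^5 + 70x^3 + 14x
image of x^8: 56x^6 + 140x^4 + 56x^2 + 2
each image's coordinates form column j of the matrix


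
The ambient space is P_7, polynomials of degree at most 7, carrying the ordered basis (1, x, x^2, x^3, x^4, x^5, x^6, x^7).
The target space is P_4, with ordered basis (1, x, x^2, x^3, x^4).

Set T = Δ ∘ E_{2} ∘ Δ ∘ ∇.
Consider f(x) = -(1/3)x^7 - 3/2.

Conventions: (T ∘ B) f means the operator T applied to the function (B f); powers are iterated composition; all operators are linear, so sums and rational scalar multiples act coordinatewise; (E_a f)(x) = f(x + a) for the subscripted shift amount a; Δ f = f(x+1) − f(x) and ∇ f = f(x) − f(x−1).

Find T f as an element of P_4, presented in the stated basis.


the image equals g(x) = -70x^4 - 700x^3 - 2730x^2 - 4900x - 3402

∇ f = -(7/3)x^6 + 7x^5 - (35/3)x^4 + (35/3)x^3 - 7x^2 + (7/3)x - 1/3
Δ ∇ f = -14x^5 - (70/3)x^3 - (14/3)x
E_{2} Δ ∇ f = -14x^5 - 140x^4 - (1750/3)x^3 - 1260x^2 - (4214/3)x - 644
Δ E_{2} Δ ∇ f = -70x^4 - 700x^3 - 2730x^2 - 4900x - 3402


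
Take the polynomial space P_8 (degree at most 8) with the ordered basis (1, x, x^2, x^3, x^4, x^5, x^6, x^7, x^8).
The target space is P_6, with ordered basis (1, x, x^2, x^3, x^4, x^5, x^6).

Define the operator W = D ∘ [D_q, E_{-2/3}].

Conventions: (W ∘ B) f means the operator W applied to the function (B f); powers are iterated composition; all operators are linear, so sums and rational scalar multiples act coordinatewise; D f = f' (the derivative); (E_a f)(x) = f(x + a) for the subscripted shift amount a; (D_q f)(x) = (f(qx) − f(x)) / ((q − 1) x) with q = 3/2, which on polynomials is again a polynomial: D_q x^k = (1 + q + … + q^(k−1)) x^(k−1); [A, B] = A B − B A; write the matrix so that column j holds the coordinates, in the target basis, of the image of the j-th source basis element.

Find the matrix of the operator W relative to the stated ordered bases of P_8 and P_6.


the matrix is [[0, 0, 0, 4/3, -25/6, 74/9, -2125/162, 1499/81, -11725/486]; [0, 0, 0, 0, 43/6, -253/9, 1805/27, -20245/162, 98357/486]; [0, 0, 0, 0, 0, 97/4, -1375/12, 1915/6, -147875/216]; [0, 0, 0, 0, 0, 0, 793/12, -4387/12, 42049/36]; [0, 0, 0, 0, 0, 0, 0, 3805/24, -289625/288]; [0, 0, 0, 0, 0, 0, 0, 0, 11191/32]; [0, 0, 0, 0, 0, 0, 0, 0, 0]] (rows listed top to bottom)

image of 1: 0
image of x: 0
image of x^2: 0
image of x^3: 4/3
image of x^4: (43/6)x - 25/6
image of x^5: (97/4)x^2 - (253/9)x + 74/9
image of x^6: (793/12)x^3 - (1375/12)x^2 + (1805/27)x - 2125/162
image of x^7: (3805/24)x^4 - (4387/12)x^3 + (1915/6)x^2 - (20245/162)x + 1499/81
image of x^8: (11191/32)x^5 - (289625/288)x^4 + (42049/36)x^3 - (147875/216)x^2 + (98357/486)x - 11725/486
each image's coordinates form column j of the matrix


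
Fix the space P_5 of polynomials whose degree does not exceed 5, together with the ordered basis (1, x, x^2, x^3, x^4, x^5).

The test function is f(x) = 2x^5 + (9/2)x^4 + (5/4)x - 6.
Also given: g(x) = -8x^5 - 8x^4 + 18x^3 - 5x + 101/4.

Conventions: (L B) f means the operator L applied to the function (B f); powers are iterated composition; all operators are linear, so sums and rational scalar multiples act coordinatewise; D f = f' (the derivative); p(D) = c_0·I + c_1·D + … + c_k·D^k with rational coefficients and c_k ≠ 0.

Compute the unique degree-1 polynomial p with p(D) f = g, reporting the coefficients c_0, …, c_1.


p(D) = -4·I + D, i.e. c_0 = -4, c_1 = 1

D^0 f = 2x^5 + (9/2)x^4 + (5/4)x - 6
D^1 f = 10x^4 + 18x^3 + 5/4
matching coefficients of g against c_0 f + c_1 Df + … from the top degree down determines the c_i
solution: c_0 = -4, c_1 = 1


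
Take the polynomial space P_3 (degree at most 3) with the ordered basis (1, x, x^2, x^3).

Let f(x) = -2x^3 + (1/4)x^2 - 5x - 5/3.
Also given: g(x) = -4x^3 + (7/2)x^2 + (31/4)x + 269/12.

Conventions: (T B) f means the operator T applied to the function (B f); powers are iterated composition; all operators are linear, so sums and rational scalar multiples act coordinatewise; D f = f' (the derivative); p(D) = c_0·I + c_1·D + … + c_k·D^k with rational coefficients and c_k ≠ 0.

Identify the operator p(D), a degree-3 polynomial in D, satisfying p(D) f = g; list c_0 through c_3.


D^0 f = -2x^3 + (1/4)x^2 - 5x - 5/3
D^1 f = -6x^2 + (1/2)x - 5
D^2 f = -12x + 1/2
D^3 f = -12
matching coefficients of g against c_0 f + c_1 Df + … from the top degree down determines the c_i
solution: c_0 = 2, c_1 = -1/2, c_2 = -3/2, c_3 = -2

c_0 = 2, c_1 = -1/2, c_2 = -3/2, c_3 = -2


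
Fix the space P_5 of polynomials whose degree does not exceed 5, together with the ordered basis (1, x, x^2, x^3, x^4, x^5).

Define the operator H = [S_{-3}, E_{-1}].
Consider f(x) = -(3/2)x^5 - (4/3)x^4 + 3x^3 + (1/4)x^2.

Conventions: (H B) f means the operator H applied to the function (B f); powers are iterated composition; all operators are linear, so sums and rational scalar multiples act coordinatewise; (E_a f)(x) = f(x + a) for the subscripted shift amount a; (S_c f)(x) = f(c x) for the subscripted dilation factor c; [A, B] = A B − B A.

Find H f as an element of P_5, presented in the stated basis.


E_{-1} f = -(3/2)x^5 + (37/6)x^4 - (20/3)x^3 - (7/4)x^2 + (19/3)x - 31/12
S_{-3} E_{-1} f = (729/2)x^5 + (999/2)x^4 + 180x^3 - (63/4)x^2 - 19x - 31/12
S_{-3} f = (729/2)x^5 - 108x^4 - 81x^3 + (9/4)x^2
E_{-1} S_{-3} f = (729/2)x^5 - (3861/2)x^4 + 3996x^3 - (16191/4)x^2 + 2007x - 1557/4
[S_{-3}, E_{-1}] f = 2430x^4 - 3816x^3 + 4032x^2 - 2026x + 1160/3

the result is g(x) = 2430x^4 - 3816x^3 + 4032x^2 - 2026x + 1160/3


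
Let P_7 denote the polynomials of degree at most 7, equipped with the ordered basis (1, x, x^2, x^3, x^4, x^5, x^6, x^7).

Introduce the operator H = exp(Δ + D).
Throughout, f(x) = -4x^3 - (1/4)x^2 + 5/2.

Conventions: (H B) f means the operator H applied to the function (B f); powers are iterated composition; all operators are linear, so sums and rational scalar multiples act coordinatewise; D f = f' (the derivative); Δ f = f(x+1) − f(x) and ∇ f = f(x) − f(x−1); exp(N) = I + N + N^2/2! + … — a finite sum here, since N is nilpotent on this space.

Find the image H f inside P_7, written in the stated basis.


the image equals g(x) = -4x^3 - (97/4)x^2 - 61x - 235/4

order-1 term: -24x^2 - 13x - 17/4
order-2 term: -48x - 25
order-3 term: -32
the series for exp(Δ + D) f terminates at order 3
exp(Δ + D) f = -4x^3 - (97/4)x^2 - 61x - 235/4


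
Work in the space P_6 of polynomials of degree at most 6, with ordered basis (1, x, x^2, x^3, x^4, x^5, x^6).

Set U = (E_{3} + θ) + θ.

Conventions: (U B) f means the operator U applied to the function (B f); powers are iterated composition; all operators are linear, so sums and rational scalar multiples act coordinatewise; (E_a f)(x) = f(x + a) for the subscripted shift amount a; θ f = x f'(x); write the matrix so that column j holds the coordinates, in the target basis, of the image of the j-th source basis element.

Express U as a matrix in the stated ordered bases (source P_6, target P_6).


image of 1: 1
image of x: 3x + 3
image of x^2: 5x^2 + 6x + 9
image of x^3: 7x^3 + 9x^2 + 27x + 27
image of x^4: 9x^4 + 12x^3 + 54x^2 + 108x + 81
image of x^5: 11x^5 + 15x^4 + 90x^3 + 270x^2 + 405x + 243
image of x^6: 13x^6 + 18x^5 + 135x^4 + 540x^3 + 1215x^2 + 1458x + 729
each image's coordinates form column j of the matrix

the matrix is [[1, 3, 9, 27, 81, 243, 729]; [0, 3, 6, 27, 108, 405, 1458]; [0, 0, 5, 9, 54, 270, 1215]; [0, 0, 0, 7, 12, 90, 540]; [0, 0, 0, 0, 9, 15, 135]; [0, 0, 0, 0, 0, 11, 18]; [0, 0, 0, 0, 0, 0, 13]] (rows listed top to bottom)


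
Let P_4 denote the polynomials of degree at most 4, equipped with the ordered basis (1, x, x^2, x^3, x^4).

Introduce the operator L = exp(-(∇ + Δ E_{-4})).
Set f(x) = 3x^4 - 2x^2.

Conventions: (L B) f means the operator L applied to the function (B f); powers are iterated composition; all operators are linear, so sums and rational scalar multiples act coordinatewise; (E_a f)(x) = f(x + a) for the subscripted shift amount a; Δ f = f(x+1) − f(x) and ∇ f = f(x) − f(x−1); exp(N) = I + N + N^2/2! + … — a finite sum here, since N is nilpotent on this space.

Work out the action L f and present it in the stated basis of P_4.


g(x) = 3x^4 - 24x^3 + 214x^2 - 1120x + 2616

order-1 term: -24x^3 + 144x^2 - 448x + 512
order-2 term: 72x^2 - 576x + 1480
order-3 term: -96x + 576
order-4 term: 48
the series for exp(-(∇ + Δ E_{-4})) f terminates at order 4
exp(-(∇ + Δ E_{-4})) f = 3x^4 - 24x^3 + 214x^2 - 1120x + 2616


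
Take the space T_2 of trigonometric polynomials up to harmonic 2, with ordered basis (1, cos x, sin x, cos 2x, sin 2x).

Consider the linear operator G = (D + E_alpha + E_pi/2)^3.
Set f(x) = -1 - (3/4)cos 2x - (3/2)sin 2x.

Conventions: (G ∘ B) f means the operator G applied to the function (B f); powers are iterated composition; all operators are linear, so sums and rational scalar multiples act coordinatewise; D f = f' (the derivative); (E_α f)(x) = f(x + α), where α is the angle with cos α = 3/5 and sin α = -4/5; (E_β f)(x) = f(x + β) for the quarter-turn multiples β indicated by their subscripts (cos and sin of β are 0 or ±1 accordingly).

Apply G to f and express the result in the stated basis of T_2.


D f = -3cos 2x + (3/2)sin 2x
E_alpha f = -1 + (33/20)cos 2x - (3/10)sin 2x
E_pi/2 f = -1 + (3/4)cos 2x + (3/2)sin 2x
(D + E_alpha + E_pi/2) f = -2 - (3/5)cos 2x + (27/10)sin 2x
D (D + E_alpha + E_pi/2) f = (27/5)cos 2x + (6/5)sin 2x
E_alpha (D + E_alpha + E_pi/2) f = -2 - (303/125)cos 2x - (333/250)sin 2x
E_pi/2 (D + E_alpha + E_pi/2) f = -2 + (3/5)cos 2x - (27/10)sin 2x
(D + E_alpha + E_pi/2) (D + E_alpha + E_pi/2) f = -4 + (447/125)cos 2x - (354/125)sin 2x
D (D + E_alpha + E_pi/2) (D + E_alpha + E_pi/2) f = -(708/125)cos 2x - (894/125)sin 2x
E_alpha (D + E_alpha + E_pi/2) (D + E_alpha + E_pi/2) f = -4 + (5367/3125)cos 2x + (13206/3125)sin 2x
E_pi/2 (D + E_alpha + E_pi/2) (D + E_alpha + E_pi/2) f = -4 - (447/125)cos 2x + (354/125)sin 2x
(D + E_alpha + E_pi/2) (D + E_alpha + E_pi/2) (D + E_alpha + E_pi/2) f = -8 - (23508/3125)cos 2x - (294/3125)sin 2x

the result is g(x) = -8 - (23508/3125)cos 2x - (294/3125)sin 2x


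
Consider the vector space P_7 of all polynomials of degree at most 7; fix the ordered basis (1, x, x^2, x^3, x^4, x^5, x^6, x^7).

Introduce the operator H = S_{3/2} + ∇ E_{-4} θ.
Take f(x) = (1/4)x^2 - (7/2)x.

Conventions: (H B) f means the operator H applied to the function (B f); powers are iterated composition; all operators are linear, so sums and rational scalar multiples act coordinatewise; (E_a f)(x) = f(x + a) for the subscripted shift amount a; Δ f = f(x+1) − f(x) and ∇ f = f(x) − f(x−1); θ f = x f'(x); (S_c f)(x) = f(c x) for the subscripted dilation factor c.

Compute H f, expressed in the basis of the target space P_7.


S_{3/2} f = (9/16)x^2 - (21/4)x
θ f = (1/2)x^2 - (7/2)x
E_{-4} θ f = (1/2)x^2 - (15/2)x + 22
∇ E_{-4} θ f = x - 8
(S_{3/2} + ∇ E_{-4} θ) f = (9/16)x^2 - (17/4)x - 8

the result is g(x) = (9/16)x^2 - (17/4)x - 8


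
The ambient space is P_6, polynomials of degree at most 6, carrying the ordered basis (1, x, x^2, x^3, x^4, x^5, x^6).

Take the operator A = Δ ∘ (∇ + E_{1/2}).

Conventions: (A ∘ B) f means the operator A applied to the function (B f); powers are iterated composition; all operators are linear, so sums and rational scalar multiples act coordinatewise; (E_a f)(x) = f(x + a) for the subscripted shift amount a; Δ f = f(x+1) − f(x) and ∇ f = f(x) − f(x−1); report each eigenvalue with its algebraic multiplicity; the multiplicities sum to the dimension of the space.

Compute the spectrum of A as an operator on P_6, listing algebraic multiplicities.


λ = 0 (multiplicity 7)

image of 1: 0
image of x: 1
image of x^2: 2x + 4
image of x^3: 3x^2 + 12x + 13/4
image of x^4: 4x^3 + 24x^2 + 13x + 7
image of x^5: 5x^4 + 40x^3 + (65/2)x^2 + 35x + 121/16
image of x^6: 6x^5 + 60x^4 + 65x^3 + 105x^2 + (363/8)x + 107/8
the matrix is upper triangular; its diagonal is (0, 0, 0, 0, 0, 0, 0)
for a triangular matrix the eigenvalues are the diagonal entries, with algebraic multiplicity their repetition count


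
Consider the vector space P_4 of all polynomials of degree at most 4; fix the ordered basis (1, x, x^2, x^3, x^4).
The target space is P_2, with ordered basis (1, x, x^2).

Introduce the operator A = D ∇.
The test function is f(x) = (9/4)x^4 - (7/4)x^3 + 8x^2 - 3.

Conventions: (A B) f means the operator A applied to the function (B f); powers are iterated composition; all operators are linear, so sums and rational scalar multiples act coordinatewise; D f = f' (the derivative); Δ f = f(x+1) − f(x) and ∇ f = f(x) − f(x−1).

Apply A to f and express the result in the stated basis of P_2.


∇ f = 9x^3 - (75/4)x^2 + (121/4)x - 12
D ∇ f = 27x^2 - (75/2)x + 121/4

g(x) = 27x^2 - (75/2)x + 121/4


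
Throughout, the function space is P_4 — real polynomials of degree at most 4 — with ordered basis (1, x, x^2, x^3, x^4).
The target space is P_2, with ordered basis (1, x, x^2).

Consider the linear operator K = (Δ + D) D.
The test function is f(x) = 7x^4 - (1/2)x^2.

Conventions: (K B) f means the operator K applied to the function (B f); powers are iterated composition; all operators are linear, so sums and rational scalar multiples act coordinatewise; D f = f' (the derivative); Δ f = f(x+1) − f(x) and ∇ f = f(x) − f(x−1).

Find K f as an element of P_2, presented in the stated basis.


D f = 28x^3 - x
Δ D f = 84x^2 + 84x + 27
D D f = 84x^2 - 1
(Δ + D) D f = 168x^2 + 84x + 26

the result is g(x) = 168x^2 + 84x + 26


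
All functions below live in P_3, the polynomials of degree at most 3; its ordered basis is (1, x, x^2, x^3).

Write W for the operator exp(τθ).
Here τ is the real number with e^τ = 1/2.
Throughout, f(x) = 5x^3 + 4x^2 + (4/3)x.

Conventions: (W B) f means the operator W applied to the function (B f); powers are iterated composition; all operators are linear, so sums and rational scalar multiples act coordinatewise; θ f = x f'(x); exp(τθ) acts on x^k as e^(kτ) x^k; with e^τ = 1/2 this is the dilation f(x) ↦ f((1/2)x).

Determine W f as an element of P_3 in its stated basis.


exp(τθ) x^k = e^(kτ) x^k; with e^τ = 1/2 this sends x^k to (1/2)^k x^k
x ↦ 1/2 x
x^2 ↦ 1/4 x^2
x^3 ↦ 1/8 x^3
applying this coordinatewise to f: exp(τθ) f = (5/8)x^3 + x^2 + (2/3)x

the image equals g(x) = (5/8)x^3 + x^2 + (2/3)x


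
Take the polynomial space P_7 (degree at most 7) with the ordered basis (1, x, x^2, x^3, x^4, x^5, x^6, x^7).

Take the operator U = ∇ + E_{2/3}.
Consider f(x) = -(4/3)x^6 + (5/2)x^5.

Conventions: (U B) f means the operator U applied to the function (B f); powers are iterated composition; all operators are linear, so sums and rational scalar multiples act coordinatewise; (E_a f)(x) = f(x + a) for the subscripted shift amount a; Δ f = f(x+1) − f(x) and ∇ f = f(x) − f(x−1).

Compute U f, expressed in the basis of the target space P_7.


∇ f = -8x^5 + (65/2)x^4 - (155/3)x^3 + 45x^2 - (41/2)x + 23/6
E_{2/3} f = -(4/3)x^6 - (17/6)x^5 - (5/9)x^4 + (260/81)x^3 + (280/81)x^2 + (344/243)x + 464/2187
(∇ + E_{2/3}) f = -(4/3)x^6 - (65/6)x^5 + (575/18)x^4 - (3925/81)x^3 + (3925/81)x^2 - (9275/486)x + 17695/4374

g(x) = -(4/3)x^6 - (65/6)x^5 + (575/18)x^4 - (3925/81)x^3 + (3925/81)x^2 - (9275/486)x + 17695/4374


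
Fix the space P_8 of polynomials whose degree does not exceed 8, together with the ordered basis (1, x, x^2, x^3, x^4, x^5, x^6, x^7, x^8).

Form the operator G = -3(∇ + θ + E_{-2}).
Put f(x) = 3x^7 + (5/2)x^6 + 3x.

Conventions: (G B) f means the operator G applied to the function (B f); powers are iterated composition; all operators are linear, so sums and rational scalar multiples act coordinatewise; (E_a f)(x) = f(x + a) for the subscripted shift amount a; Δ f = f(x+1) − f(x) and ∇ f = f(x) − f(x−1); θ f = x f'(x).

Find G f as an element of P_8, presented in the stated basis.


∇ f = 21x^6 - 48x^5 + (135/2)x^4 - 55x^3 + (51/2)x^2 - 6x + 7/2
θ f = 21x^7 + 15x^6 + 3x
E_{-2} f = 3x^7 - (79/2)x^6 + 222x^5 - 690x^4 + 1280x^3 - 1416x^2 + 867x - 230
(∇ + θ + E_{-2}) f = 24x^7 - (7/2)x^6 + 174x^5 - (1245/2)x^4 + 1225x^3 - (2781/2)x^2 + 864x - 453/2
(-3(∇ + θ + E_{-2})) f = -72x^7 + (21/2)x^6 - 522x^5 + (3735/2)x^4 - 3675x^3 + (8343/2)x^2 - 2592x + 1359/2

g(x) = -72x^7 + (21/2)x^6 - 522x^5 + (3735/2)x^4 - 3675x^3 + (8343/2)x^2 - 2592x + 1359/2


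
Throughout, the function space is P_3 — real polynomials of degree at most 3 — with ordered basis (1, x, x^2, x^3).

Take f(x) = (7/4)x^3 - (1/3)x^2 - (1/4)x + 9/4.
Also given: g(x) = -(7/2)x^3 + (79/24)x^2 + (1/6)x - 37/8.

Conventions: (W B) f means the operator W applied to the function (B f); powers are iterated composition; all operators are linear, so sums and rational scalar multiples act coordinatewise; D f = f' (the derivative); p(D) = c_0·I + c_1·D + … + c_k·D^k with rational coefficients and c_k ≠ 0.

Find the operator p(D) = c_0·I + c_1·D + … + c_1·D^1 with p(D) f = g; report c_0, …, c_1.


D^0 f = (7/4)x^3 - (1/3)x^2 - (1/4)x + 9/4
D^1 f = (21/4)x^2 - (2/3)x - 1/4
matching coefficients of g against c_0 f + c_1 Df + … from the top degree down determines the c_i
solution: c_0 = -2, c_1 = 1/2

c_0 = -2, c_1 = 1/2


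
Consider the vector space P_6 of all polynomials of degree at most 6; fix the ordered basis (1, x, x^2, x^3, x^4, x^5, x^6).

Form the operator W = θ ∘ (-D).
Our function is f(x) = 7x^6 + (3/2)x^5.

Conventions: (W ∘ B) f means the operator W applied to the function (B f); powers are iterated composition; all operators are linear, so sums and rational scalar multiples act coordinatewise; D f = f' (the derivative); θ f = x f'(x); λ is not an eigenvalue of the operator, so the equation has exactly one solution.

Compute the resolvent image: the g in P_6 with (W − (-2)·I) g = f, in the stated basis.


write g with unknown coordinates in the stated basis and equate coefficients in (W − (-2)·I) g = f
solving from the highest basis element down gives g = (7/2)x^6 + (213/4)x^5 + (1065/2)x^4 + 3195x^3 + 9585x^2 + 9585x
check: W g = -105x^5 - 1065x^4 - 6390x^3 - 19170x^2 - 19170x
so W g − (-2)·g = 7x^6 + (3/2)x^5 = f ✓

g(x) = (7/2)x^6 + (213/4)x^5 + (1065/2)x^4 + 3195x^3 + 9585x^2 + 9585x


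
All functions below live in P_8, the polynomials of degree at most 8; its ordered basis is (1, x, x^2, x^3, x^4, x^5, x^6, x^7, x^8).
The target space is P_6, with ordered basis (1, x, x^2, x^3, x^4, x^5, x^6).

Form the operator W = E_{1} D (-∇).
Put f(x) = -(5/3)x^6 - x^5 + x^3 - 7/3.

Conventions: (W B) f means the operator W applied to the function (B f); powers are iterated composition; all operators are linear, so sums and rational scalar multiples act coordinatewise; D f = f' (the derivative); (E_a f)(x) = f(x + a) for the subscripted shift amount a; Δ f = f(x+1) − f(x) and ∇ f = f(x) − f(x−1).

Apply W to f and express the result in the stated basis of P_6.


∇ f = -10x^5 + 20x^4 - (70/3)x^3 + 18x^2 - 8x + 5/3
(-∇) f = 10x^5 - 20x^4 + (70/3)x^3 - 18x^2 + 8x - 5/3
D (-∇) f = 50x^4 - 80x^3 + 70x^2 - 36x + 8
E_{1} D (-∇) f = 50x^4 + 120x^3 + 130x^2 + 64x + 12

the image equals g(x) = 50x^4 + 120x^3 + 130x^2 + 64x + 12


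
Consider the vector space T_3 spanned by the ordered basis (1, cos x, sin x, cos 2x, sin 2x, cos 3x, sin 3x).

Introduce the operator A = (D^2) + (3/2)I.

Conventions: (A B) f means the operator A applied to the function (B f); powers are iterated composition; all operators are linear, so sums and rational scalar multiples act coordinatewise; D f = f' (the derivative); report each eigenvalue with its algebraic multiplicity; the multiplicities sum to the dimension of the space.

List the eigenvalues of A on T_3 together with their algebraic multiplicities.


image of 1: 3/2
image of cos x: (1/2)cos x
image of sin x: (1/2)sin x
image of cos 2x: -(5/2)cos 2x
image of sin 2x: -(5/2)sin 2x
image of cos 3x: -(15/2)cos 3x
image of sin 3x: -(15/2)sin 3x
the matrix is diagonal; its diagonal is (3/2, 1/2, 1/2, -5/2, -5/2, -15/2, -15/2)
for a triangular matrix the eigenvalues are the diagonal entries, with algebraic multiplicity their repetition count

λ = -15/2 (multiplicity 2), λ = -5/2 (multiplicity 2), λ = 1/2 (multiplicity 2), λ = 3/2 (multiplicity 1)


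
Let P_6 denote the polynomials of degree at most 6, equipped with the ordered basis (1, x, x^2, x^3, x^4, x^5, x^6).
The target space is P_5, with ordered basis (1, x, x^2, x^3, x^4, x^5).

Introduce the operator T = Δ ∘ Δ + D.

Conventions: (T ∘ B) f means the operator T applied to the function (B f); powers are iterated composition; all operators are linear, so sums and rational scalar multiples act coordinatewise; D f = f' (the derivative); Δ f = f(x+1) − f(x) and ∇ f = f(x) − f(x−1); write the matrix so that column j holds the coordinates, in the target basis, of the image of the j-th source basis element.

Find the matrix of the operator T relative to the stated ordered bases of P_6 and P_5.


the matrix is [[0, 1, 2, 6, 14, 30, 62]; [0, 0, 2, 6, 24, 70, 180]; [0, 0, 0, 3, 12, 60, 210]; [0, 0, 0, 0, 4, 20, 120]; [0, 0, 0, 0, 0, 5, 30]; [0, 0, 0, 0, 0, 0, 6]] (rows listed top to bottom)

image of 1: 0
image of x: 1
image of x^2: 2x + 2
image of x^3: 3x^2 + 6x + 6
image of x^4: 4x^3 + 12x^2 + 24x + 14
image of x^5: 5x^4 + 20x^3 + 60x^2 + 70x + 30
image of x^6: 6x^5 + 30x^4 + 120x^3 + 210x^2 + 180x + 62
each image's coordinates form column j of the matrix


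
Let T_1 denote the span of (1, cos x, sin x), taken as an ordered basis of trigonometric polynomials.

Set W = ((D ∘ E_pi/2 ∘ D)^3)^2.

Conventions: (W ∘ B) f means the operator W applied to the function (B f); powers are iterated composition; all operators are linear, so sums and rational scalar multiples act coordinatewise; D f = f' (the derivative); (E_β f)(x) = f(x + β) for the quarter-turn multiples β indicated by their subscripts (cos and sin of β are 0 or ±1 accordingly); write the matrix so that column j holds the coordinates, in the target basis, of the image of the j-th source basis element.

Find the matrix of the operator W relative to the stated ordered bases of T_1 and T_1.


image of 1: 0
image of cos x: -cos x
image of sin x: -sin x
each image's coordinates form column j of the matrix

the matrix is [[0, 0, 0]; [0, -1, 0]; [0, 0, -1]] (rows listed top to bottom)


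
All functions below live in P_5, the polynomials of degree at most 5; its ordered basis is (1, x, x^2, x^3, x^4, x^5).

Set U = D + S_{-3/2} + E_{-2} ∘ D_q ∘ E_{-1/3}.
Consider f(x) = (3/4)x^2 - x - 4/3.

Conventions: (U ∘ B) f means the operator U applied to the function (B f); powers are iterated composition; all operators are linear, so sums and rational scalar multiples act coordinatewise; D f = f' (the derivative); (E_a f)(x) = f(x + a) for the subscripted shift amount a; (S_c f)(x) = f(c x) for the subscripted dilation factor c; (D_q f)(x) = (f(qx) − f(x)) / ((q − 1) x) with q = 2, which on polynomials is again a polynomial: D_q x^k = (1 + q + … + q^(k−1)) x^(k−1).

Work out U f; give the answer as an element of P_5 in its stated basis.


D f = (3/2)x - 1
S_{-3/2} f = (27/16)x^2 + (3/2)x - 4/3
E_{-1/3} f = (3/4)x^2 - (3/2)x - 11/12
D_q E_{-1/3} f = (9/4)x - 3/2
E_{-2} D_q E_{-1/3} f = (9/4)x - 6
(D + S_{-3/2} + E_{-2} ∘ D_q ∘ E_{-1/3}) f = (27/16)x^2 + (21/4)x - 25/3

the image equals g(x) = (27/16)x^2 + (21/4)x - 25/3


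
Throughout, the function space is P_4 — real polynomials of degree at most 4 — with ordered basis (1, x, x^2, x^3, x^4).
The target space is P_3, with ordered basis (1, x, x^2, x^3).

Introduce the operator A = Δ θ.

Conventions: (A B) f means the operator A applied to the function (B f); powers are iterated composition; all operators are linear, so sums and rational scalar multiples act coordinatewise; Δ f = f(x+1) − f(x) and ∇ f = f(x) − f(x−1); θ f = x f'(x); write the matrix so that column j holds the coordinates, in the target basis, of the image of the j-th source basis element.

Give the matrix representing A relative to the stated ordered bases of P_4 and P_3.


the matrix is [[0, 1, 2, 3, 4]; [0, 0, 4, 9, 16]; [0, 0, 0, 9, 24]; [0, 0, 0, 0, 16]] (rows listed top to bottom)

image of 1: 0
image of x: 1
image of x^2: 4x + 2
image of x^3: 9x^2 + 9x + 3
image of x^4: 16x^3 + 24x^2 + 16x + 4
each image's coordinates form column j of the matrix


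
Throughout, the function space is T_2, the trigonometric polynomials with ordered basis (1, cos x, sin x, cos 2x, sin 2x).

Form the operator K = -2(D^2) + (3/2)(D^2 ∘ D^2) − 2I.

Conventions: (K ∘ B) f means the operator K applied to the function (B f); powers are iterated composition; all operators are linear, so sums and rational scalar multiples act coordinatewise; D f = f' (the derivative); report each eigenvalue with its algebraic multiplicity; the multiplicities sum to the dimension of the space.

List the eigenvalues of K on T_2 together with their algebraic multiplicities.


image of 1: -2
image of cos x: (3/2)cos x
image of sin x: (3/2)sin x
image of cos 2x: 30cos 2x
image of sin 2x: 30sin 2x
the matrix is diagonal; its diagonal is (-2, 3/2, 3/2, 30, 30)
for a triangular matrix the eigenvalues are the diagonal entries, with algebraic multiplicity their repetition count

λ = -2 (multiplicity 1), λ = 3/2 (multiplicity 2), λ = 30 (multiplicity 2)


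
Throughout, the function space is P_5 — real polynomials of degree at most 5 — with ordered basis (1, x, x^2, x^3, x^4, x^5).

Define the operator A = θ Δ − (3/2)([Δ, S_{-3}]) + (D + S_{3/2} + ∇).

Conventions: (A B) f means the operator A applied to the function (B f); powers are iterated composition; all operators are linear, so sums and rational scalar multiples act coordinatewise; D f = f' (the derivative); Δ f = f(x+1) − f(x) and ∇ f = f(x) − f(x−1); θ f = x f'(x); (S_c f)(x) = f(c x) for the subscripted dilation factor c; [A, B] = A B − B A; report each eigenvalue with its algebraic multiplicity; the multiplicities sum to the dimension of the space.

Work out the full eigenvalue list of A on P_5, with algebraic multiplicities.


λ = 1 (multiplicity 1), λ = 3/2 (multiplicity 1), λ = 9/4 (multiplicity 1), λ = 27/8 (multiplicity 1), λ = 81/16 (multiplicity 1), λ = 243/32 (multiplicity 1)

image of 1: 1
image of x: (3/2)x + 8
image of x^2: (9/4)x^2 - 30x - 13
image of x^3: (27/8)x^3 + 174x^2 + 108x + 43
image of x^4: (81/16)x^4 - 628x^3 - 642x^2 - 496x - 121
image of x^5: (243/32)x^5 + 2460x^4 + 3260x^3 + 3810x^2 + 1800x + 367
the matrix is upper triangular; its diagonal is (1, 3/2, 9/4, 27/8, 81/16, 243/32)
for a triangular matrix the eigenvalues are the diagonal entries, with algebraic multiplicity their repetition count


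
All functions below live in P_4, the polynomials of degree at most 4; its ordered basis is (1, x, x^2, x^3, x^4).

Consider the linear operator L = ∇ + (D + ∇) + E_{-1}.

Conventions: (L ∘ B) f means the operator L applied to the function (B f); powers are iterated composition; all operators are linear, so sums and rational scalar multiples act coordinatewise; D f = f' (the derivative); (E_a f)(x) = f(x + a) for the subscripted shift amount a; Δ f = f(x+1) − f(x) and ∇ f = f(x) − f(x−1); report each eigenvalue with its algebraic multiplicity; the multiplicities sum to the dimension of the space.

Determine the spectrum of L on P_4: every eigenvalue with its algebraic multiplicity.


image of 1: 1
image of x: x + 2
image of x^2: x^2 + 4x - 1
image of x^3: x^3 + 6x^2 - 3x + 1
image of x^4: x^4 + 8x^3 - 6x^2 + 4x - 1
the matrix is upper triangular; its diagonal is (1, 1, 1, 1, 1)
for a triangular matrix the eigenvalues are the diagonal entries, with algebraic multiplicity their repetition count

λ = 1 (multiplicity 5)


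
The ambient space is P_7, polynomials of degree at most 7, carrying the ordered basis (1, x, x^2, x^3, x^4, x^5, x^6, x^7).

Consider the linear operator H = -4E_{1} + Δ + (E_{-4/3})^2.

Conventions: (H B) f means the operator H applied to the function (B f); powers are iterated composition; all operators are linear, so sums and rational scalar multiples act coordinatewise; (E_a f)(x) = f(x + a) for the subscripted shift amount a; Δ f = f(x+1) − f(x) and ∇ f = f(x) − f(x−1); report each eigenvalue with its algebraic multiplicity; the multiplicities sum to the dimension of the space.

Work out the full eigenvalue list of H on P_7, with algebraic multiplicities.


λ = -3 (multiplicity 8)

image of 1: -3
image of x: -3x - 17/3
image of x^2: -3x^2 - (34/3)x + 37/9
image of x^3: -3x^3 - 17x^2 + (37/3)x - 593/27
image of x^4: -3x^4 - (68/3)x^3 + (74/3)x^2 - (2372/27)x + 3853/81
image of x^5: -3x^5 - (85/3)x^4 + (370/9)x^3 - (5930/27)x^2 + (19265/81)x - 33497/243
image of x^6: -3x^6 - 34x^5 + (185/3)x^4 - (11860/27)x^3 + (19265/27)x^2 - (66994/81)x + 259957/729
image of x^7: -3x^7 - (119/3)x^6 + (259/3)x^5 - (20755/27)x^4 + (134855/81)x^3 - (234479/81)x^2 + (1819699/729)x - 2103713/2187
the matrix is upper triangular; its diagonal is (-3, -3, -3, -3, -3, -3, -3, -3)
for a triangular matrix the eigenvalues are the diagonal entries, with algebraic multiplicity their repetition count


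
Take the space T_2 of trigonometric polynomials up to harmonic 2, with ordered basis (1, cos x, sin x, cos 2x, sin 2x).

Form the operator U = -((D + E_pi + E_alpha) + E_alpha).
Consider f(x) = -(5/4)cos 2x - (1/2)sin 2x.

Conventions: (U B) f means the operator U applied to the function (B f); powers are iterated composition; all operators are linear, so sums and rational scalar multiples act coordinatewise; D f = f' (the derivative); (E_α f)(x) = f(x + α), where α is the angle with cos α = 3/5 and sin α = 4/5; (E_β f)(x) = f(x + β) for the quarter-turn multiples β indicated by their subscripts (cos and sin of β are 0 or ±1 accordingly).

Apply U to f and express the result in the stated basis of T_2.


D f = -cos 2x + (5/2)sin 2x
E_pi f = -(5/4)cos 2x - (1/2)sin 2x
E_alpha f = -(13/100)cos 2x + (67/50)sin 2x
(D + E_pi + E_alpha) f = -(119/50)cos 2x + (167/50)sin 2x
E_alpha f = -(13/100)cos 2x + (67/50)sin 2x
((D + E_pi + E_alpha) + E_alpha) f = -(251/100)cos 2x + (117/25)sin 2x
(-((D + E_pi + E_alpha) + E_alpha)) f = (251/100)cos 2x - (117/25)sin 2x

g(x) = (251/100)cos 2x - (117/25)sin 2x


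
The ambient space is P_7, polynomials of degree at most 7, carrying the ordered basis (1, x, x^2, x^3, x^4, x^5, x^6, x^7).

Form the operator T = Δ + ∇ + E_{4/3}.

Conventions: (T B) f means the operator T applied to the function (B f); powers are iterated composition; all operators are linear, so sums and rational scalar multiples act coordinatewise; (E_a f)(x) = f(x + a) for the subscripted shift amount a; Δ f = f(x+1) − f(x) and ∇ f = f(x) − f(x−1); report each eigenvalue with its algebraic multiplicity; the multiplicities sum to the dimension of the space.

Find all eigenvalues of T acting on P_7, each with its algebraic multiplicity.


λ = 1 (multiplicity 8)

image of 1: 1
image of x: x + 10/3
image of x^2: x^2 + (20/3)x + 16/9
image of x^3: x^3 + 10x^2 + (16/3)x + 118/27
image of x^4: x^4 + (40/3)x^3 + (32/3)x^2 + (472/27)x + 256/81
image of x^5: x^5 + (50/3)x^4 + (160/9)x^3 + (1180/27)x^2 + (1280/81)x + 1510/243
image of x^6: x^6 + 20x^5 + (80/3)x^4 + (2360/27)x^3 + (1280/27)x^2 + (3020/81)x + 4096/729
image of x^7: x^7 + (70/3)x^6 + (112/3)x^5 + (4130/27)x^4 + (8960/81)x^3 + (10570/81)x^2 + (28672/729)x + 20758/2187
the matrix is upper triangular; its diagonal is (1, 1, 1, 1, 1, 1, 1, 1)
for a triangular matrix the eigenvalues are the diagonal entries, with algebraic multiplicity their repetition count


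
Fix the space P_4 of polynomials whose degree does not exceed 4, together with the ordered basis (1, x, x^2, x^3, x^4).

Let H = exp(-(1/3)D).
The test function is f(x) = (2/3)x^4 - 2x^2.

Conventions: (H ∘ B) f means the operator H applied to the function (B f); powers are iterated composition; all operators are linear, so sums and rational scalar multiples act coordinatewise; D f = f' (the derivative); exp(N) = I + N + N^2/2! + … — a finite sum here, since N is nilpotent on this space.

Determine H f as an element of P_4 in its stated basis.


g(x) = (2/3)x^4 - (8/9)x^3 - (14/9)x^2 + (100/81)x - 52/243

order-1 term: -(8/9)x^3 + (4/3)x
order-2 term: (4/9)x^2 - 2/9
order-3 term: -(8/81)x
order-4 term: 2/243
the series for exp(-(1/3)D) f terminates at order 4
exp(-(1/3)D) f = (2/3)x^4 - (8/9)x^3 - (14/9)x^2 + (100/81)x - 52/243


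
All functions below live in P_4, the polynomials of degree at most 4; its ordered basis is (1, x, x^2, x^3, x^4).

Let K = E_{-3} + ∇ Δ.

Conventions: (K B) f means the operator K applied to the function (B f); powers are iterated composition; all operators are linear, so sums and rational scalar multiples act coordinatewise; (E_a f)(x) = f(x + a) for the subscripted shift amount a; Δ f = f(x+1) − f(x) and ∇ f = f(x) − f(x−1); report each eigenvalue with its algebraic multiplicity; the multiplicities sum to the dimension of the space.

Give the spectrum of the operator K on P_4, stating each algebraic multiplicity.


λ = 1 (multiplicity 5)

image of 1: 1
image of x: x - 3
image of x^2: x^2 - 6x + 11
image of x^3: x^3 - 9x^2 + 33x - 27
image of x^4: x^4 - 12x^3 + 66x^2 - 108x + 83
the matrix is upper triangular; its diagonal is (1, 1, 1, 1, 1)
for a triangular matrix the eigenvalues are the diagonal entries, with algebraic multiplicity their repetition count


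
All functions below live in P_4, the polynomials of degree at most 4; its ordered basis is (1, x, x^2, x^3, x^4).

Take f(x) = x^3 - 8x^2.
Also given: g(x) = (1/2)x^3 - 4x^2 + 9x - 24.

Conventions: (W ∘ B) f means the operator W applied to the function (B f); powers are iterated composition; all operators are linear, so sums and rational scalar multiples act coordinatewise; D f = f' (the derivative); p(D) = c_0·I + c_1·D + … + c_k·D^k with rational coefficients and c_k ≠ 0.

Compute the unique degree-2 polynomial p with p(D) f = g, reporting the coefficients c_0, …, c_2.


c_0 = 1/2, c_1 = 0, c_2 = 3/2

D^0 f = x^3 - 8x^2
D^1 f = 3x^2 - 16x
D^2 f = 6x - 16
matching coefficients of g against c_0 f + c_1 Df + … from the top degree down determines the c_i
solution: c_0 = 1/2, c_1 = 0, c_2 = 3/2


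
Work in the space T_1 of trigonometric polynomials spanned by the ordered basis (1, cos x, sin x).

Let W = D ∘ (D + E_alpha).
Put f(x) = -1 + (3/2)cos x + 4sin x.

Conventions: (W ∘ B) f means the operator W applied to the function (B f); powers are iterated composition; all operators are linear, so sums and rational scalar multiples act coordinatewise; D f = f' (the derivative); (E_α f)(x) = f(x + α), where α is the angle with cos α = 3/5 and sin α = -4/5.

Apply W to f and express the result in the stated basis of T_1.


D f = 4cos x - (3/2)sin x
E_alpha f = -1 - (23/10)cos x + (18/5)sin x
(D + E_alpha) f = -1 + (17/10)cos x + (21/10)sin x
D (D + E_alpha) f = (21/10)cos x - (17/10)sin x

the image equals g(x) = (21/10)cos x - (17/10)sin x


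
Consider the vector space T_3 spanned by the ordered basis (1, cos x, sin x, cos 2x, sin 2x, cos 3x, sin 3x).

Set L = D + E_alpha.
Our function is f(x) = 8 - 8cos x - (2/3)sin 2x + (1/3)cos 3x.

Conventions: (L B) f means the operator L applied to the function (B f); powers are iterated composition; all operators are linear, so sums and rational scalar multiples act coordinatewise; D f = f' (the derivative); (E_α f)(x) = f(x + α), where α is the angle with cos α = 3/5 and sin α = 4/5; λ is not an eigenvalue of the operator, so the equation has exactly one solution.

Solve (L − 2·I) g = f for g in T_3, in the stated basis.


write g with unknown coordinates in the stated basis and equate coefficients in (L − 2·I) g = f
solving from the highest basis element down gives g = -8 + (28/13)cos x - (36/13)sin x + (148/1047)cos 2x + (38/349)sin 2x - (367/7446)cos 3x + (419/7446)sin 3x
check: L g = -8 - (48/13)cos x - (72/13)sin x + (296/1047)cos 2x - (470/1047)sin 2x + (874/3723)cos 3x + (419/3723)sin 3x
so L g − 2·g = 8 - 8cos x - (2/3)sin 2x + (1/3)cos 3x = f ✓

the image equals g(x) = -8 + (28/13)cos x - (36/13)sin x + (148/1047)cos 2x + (38/349)sin 2x - (367/7446)cos 3x + (419/7446)sin 3x


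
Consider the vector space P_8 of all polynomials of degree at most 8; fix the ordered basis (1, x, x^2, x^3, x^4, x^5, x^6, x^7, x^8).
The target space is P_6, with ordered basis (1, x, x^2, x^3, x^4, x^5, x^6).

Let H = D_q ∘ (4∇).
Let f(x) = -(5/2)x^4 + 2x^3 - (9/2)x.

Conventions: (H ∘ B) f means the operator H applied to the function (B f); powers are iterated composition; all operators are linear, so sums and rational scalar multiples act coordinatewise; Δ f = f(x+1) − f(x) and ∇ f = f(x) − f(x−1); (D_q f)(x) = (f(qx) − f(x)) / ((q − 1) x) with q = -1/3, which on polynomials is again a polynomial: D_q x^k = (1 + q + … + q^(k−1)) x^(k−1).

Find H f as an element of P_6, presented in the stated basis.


the result is g(x) = -(280/9)x^2 + 56x - 64

∇ f = -10x^3 + 21x^2 - 16x
(4∇) f = -40x^3 + 84x^2 - 64x
D_q (4∇) f = -(280/9)x^2 + 56x - 64


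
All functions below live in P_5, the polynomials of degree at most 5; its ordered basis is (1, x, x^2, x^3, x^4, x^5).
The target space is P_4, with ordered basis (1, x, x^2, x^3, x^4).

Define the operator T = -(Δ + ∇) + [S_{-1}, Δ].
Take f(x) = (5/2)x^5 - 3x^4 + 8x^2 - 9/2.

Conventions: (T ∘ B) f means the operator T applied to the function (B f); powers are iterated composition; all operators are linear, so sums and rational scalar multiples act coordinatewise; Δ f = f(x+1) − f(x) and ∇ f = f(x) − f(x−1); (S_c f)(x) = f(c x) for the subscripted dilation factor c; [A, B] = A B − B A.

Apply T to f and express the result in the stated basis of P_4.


the result is g(x) = 48x^3 - 16x

Δ f = (25/2)x^4 + 13x^3 + 7x^2 + (33/2)x + 15/2
∇ f = (25/2)x^4 - 37x^3 + 43x^2 - (17/2)x - 5/2
(Δ + ∇) f = 25x^4 - 24x^3 + 50x^2 + 8x + 5
(-(Δ + ∇)) f = -25x^4 + 24x^3 - 50x^2 - 8x - 5
Δ f = (25/2)x^4 + 13x^3 + 7x^2 + (33/2)x + 15/2
S_{-1} Δ f = (25/2)x^4 - 13x^3 + 7x^2 - (33/2)x + 15/2
S_{-1} f = -(5/2)x^5 - 3x^4 + 8x^2 - 9/2
Δ S_{-1} f = -(25/2)x^4 - 37x^3 - 43x^2 - (17/2)x + 5/2
[S_{-1}, Δ] f = 25x^4 + 24x^3 + 50x^2 - 8x + 5
(-(Δ + ∇) + [S_{-1}, Δ]) f = 48x^3 - 16x


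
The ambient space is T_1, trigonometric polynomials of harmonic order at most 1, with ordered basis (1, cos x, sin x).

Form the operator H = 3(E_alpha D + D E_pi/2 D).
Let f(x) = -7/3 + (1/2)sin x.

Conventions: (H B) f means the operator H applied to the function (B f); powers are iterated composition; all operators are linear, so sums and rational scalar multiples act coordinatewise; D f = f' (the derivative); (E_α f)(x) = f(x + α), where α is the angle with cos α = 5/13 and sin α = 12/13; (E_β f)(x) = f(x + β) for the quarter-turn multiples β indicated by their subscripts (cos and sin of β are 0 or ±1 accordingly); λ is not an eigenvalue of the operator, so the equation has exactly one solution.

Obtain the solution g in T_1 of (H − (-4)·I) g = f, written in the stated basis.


write g with unknown coordinates in the stated basis and equate coefficients in (H − (-4)·I) g = f
solving from the highest basis element down gives g = -7/12 + (3/16)cos x + (1/8)sin x
check: H g = -(3/4)cos x
so H g − (-4)·g = -7/3 + (1/2)sin x = f ✓

g(x) = -7/12 + (3/16)cos x + (1/8)sin x
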